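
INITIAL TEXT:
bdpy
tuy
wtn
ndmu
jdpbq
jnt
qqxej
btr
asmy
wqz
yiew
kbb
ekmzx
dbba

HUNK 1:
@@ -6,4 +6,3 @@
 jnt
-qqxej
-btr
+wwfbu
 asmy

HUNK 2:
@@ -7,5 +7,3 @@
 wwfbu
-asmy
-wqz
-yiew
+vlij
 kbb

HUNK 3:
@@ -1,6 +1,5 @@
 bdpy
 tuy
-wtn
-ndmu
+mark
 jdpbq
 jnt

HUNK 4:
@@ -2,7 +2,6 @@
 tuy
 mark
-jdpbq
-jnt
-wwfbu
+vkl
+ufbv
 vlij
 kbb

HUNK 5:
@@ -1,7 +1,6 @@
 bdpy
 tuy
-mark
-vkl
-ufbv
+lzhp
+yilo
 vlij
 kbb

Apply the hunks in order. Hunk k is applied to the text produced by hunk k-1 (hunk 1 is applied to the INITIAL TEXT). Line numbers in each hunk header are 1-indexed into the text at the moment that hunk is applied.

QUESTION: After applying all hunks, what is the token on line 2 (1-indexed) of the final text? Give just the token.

Hunk 1: at line 6 remove [qqxej,btr] add [wwfbu] -> 13 lines: bdpy tuy wtn ndmu jdpbq jnt wwfbu asmy wqz yiew kbb ekmzx dbba
Hunk 2: at line 7 remove [asmy,wqz,yiew] add [vlij] -> 11 lines: bdpy tuy wtn ndmu jdpbq jnt wwfbu vlij kbb ekmzx dbba
Hunk 3: at line 1 remove [wtn,ndmu] add [mark] -> 10 lines: bdpy tuy mark jdpbq jnt wwfbu vlij kbb ekmzx dbba
Hunk 4: at line 2 remove [jdpbq,jnt,wwfbu] add [vkl,ufbv] -> 9 lines: bdpy tuy mark vkl ufbv vlij kbb ekmzx dbba
Hunk 5: at line 1 remove [mark,vkl,ufbv] add [lzhp,yilo] -> 8 lines: bdpy tuy lzhp yilo vlij kbb ekmzx dbba
Final line 2: tuy

Answer: tuy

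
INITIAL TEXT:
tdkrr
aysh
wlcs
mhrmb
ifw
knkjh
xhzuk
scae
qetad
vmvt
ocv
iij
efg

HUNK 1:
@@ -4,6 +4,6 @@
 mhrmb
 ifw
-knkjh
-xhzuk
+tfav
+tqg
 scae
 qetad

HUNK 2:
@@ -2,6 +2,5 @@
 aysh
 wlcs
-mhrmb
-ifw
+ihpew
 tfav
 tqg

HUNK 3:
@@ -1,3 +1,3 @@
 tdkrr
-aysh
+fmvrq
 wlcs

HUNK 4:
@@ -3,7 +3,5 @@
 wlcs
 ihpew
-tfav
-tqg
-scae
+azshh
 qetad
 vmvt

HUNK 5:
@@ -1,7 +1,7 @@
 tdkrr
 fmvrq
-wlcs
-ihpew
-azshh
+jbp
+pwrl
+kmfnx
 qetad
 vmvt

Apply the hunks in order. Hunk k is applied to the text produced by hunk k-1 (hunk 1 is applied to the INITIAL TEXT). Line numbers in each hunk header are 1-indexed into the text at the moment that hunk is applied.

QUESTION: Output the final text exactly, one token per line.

Hunk 1: at line 4 remove [knkjh,xhzuk] add [tfav,tqg] -> 13 lines: tdkrr aysh wlcs mhrmb ifw tfav tqg scae qetad vmvt ocv iij efg
Hunk 2: at line 2 remove [mhrmb,ifw] add [ihpew] -> 12 lines: tdkrr aysh wlcs ihpew tfav tqg scae qetad vmvt ocv iij efg
Hunk 3: at line 1 remove [aysh] add [fmvrq] -> 12 lines: tdkrr fmvrq wlcs ihpew tfav tqg scae qetad vmvt ocv iij efg
Hunk 4: at line 3 remove [tfav,tqg,scae] add [azshh] -> 10 lines: tdkrr fmvrq wlcs ihpew azshh qetad vmvt ocv iij efg
Hunk 5: at line 1 remove [wlcs,ihpew,azshh] add [jbp,pwrl,kmfnx] -> 10 lines: tdkrr fmvrq jbp pwrl kmfnx qetad vmvt ocv iij efg

Answer: tdkrr
fmvrq
jbp
pwrl
kmfnx
qetad
vmvt
ocv
iij
efg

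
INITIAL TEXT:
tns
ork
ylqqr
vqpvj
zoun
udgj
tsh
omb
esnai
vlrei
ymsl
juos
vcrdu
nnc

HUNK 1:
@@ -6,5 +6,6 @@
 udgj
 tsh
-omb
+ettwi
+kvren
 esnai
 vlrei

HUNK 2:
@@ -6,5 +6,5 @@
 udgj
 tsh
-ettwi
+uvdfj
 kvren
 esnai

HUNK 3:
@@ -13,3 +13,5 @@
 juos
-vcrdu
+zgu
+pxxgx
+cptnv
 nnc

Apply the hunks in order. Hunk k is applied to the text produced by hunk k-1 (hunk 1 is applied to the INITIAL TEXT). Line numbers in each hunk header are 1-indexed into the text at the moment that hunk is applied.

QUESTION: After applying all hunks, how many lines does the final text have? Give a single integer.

Answer: 17

Derivation:
Hunk 1: at line 6 remove [omb] add [ettwi,kvren] -> 15 lines: tns ork ylqqr vqpvj zoun udgj tsh ettwi kvren esnai vlrei ymsl juos vcrdu nnc
Hunk 2: at line 6 remove [ettwi] add [uvdfj] -> 15 lines: tns ork ylqqr vqpvj zoun udgj tsh uvdfj kvren esnai vlrei ymsl juos vcrdu nnc
Hunk 3: at line 13 remove [vcrdu] add [zgu,pxxgx,cptnv] -> 17 lines: tns ork ylqqr vqpvj zoun udgj tsh uvdfj kvren esnai vlrei ymsl juos zgu pxxgx cptnv nnc
Final line count: 17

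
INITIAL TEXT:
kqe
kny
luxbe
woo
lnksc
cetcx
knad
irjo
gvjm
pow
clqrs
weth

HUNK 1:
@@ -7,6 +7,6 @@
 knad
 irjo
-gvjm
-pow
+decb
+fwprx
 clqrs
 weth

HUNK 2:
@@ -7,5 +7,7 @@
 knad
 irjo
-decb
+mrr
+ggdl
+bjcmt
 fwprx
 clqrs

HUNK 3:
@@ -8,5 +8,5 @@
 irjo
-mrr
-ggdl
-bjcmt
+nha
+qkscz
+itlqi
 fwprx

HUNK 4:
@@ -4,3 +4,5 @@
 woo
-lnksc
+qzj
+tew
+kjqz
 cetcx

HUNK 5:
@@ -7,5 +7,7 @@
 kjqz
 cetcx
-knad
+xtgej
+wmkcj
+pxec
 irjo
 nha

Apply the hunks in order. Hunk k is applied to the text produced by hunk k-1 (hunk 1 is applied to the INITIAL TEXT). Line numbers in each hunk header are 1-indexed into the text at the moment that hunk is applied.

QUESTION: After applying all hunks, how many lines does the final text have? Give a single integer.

Hunk 1: at line 7 remove [gvjm,pow] add [decb,fwprx] -> 12 lines: kqe kny luxbe woo lnksc cetcx knad irjo decb fwprx clqrs weth
Hunk 2: at line 7 remove [decb] add [mrr,ggdl,bjcmt] -> 14 lines: kqe kny luxbe woo lnksc cetcx knad irjo mrr ggdl bjcmt fwprx clqrs weth
Hunk 3: at line 8 remove [mrr,ggdl,bjcmt] add [nha,qkscz,itlqi] -> 14 lines: kqe kny luxbe woo lnksc cetcx knad irjo nha qkscz itlqi fwprx clqrs weth
Hunk 4: at line 4 remove [lnksc] add [qzj,tew,kjqz] -> 16 lines: kqe kny luxbe woo qzj tew kjqz cetcx knad irjo nha qkscz itlqi fwprx clqrs weth
Hunk 5: at line 7 remove [knad] add [xtgej,wmkcj,pxec] -> 18 lines: kqe kny luxbe woo qzj tew kjqz cetcx xtgej wmkcj pxec irjo nha qkscz itlqi fwprx clqrs weth
Final line count: 18

Answer: 18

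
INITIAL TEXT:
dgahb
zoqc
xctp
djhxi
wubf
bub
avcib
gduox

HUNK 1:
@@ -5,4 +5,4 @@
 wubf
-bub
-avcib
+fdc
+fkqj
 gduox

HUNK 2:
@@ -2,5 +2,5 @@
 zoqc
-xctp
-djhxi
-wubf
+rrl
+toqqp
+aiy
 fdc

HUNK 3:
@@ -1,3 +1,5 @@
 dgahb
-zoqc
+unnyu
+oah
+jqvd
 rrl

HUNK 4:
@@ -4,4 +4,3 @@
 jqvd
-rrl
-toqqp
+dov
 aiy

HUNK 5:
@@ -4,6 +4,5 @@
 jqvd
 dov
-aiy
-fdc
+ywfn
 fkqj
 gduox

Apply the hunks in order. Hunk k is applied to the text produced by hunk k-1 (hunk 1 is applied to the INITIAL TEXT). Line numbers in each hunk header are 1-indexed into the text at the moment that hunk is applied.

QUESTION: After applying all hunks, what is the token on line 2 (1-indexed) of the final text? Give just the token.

Hunk 1: at line 5 remove [bub,avcib] add [fdc,fkqj] -> 8 lines: dgahb zoqc xctp djhxi wubf fdc fkqj gduox
Hunk 2: at line 2 remove [xctp,djhxi,wubf] add [rrl,toqqp,aiy] -> 8 lines: dgahb zoqc rrl toqqp aiy fdc fkqj gduox
Hunk 3: at line 1 remove [zoqc] add [unnyu,oah,jqvd] -> 10 lines: dgahb unnyu oah jqvd rrl toqqp aiy fdc fkqj gduox
Hunk 4: at line 4 remove [rrl,toqqp] add [dov] -> 9 lines: dgahb unnyu oah jqvd dov aiy fdc fkqj gduox
Hunk 5: at line 4 remove [aiy,fdc] add [ywfn] -> 8 lines: dgahb unnyu oah jqvd dov ywfn fkqj gduox
Final line 2: unnyu

Answer: unnyu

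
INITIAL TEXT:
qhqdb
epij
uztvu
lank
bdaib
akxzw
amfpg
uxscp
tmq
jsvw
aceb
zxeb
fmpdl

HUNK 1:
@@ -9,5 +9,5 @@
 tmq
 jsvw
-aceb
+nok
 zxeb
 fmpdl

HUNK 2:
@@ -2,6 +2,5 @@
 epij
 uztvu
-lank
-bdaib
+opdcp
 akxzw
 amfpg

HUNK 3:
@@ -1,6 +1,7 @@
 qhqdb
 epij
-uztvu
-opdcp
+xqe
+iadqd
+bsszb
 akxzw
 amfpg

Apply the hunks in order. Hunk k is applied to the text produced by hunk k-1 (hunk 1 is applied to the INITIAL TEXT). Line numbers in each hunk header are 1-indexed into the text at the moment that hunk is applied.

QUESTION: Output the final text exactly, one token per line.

Hunk 1: at line 9 remove [aceb] add [nok] -> 13 lines: qhqdb epij uztvu lank bdaib akxzw amfpg uxscp tmq jsvw nok zxeb fmpdl
Hunk 2: at line 2 remove [lank,bdaib] add [opdcp] -> 12 lines: qhqdb epij uztvu opdcp akxzw amfpg uxscp tmq jsvw nok zxeb fmpdl
Hunk 3: at line 1 remove [uztvu,opdcp] add [xqe,iadqd,bsszb] -> 13 lines: qhqdb epij xqe iadqd bsszb akxzw amfpg uxscp tmq jsvw nok zxeb fmpdl

Answer: qhqdb
epij
xqe
iadqd
bsszb
akxzw
amfpg
uxscp
tmq
jsvw
nok
zxeb
fmpdl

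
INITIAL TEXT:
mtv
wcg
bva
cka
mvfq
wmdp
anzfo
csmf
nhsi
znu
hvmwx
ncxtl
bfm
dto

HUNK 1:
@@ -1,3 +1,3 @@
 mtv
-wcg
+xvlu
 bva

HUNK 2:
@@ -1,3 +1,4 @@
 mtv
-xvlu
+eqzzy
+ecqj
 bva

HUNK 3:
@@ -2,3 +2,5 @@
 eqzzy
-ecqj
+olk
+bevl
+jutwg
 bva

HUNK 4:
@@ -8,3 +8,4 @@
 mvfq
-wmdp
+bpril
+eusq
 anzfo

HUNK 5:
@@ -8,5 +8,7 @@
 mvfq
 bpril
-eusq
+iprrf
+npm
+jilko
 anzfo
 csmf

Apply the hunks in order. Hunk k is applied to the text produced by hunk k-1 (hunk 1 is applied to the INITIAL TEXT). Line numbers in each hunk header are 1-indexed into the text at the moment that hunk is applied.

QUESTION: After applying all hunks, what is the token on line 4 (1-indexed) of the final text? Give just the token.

Hunk 1: at line 1 remove [wcg] add [xvlu] -> 14 lines: mtv xvlu bva cka mvfq wmdp anzfo csmf nhsi znu hvmwx ncxtl bfm dto
Hunk 2: at line 1 remove [xvlu] add [eqzzy,ecqj] -> 15 lines: mtv eqzzy ecqj bva cka mvfq wmdp anzfo csmf nhsi znu hvmwx ncxtl bfm dto
Hunk 3: at line 2 remove [ecqj] add [olk,bevl,jutwg] -> 17 lines: mtv eqzzy olk bevl jutwg bva cka mvfq wmdp anzfo csmf nhsi znu hvmwx ncxtl bfm dto
Hunk 4: at line 8 remove [wmdp] add [bpril,eusq] -> 18 lines: mtv eqzzy olk bevl jutwg bva cka mvfq bpril eusq anzfo csmf nhsi znu hvmwx ncxtl bfm dto
Hunk 5: at line 8 remove [eusq] add [iprrf,npm,jilko] -> 20 lines: mtv eqzzy olk bevl jutwg bva cka mvfq bpril iprrf npm jilko anzfo csmf nhsi znu hvmwx ncxtl bfm dto
Final line 4: bevl

Answer: bevl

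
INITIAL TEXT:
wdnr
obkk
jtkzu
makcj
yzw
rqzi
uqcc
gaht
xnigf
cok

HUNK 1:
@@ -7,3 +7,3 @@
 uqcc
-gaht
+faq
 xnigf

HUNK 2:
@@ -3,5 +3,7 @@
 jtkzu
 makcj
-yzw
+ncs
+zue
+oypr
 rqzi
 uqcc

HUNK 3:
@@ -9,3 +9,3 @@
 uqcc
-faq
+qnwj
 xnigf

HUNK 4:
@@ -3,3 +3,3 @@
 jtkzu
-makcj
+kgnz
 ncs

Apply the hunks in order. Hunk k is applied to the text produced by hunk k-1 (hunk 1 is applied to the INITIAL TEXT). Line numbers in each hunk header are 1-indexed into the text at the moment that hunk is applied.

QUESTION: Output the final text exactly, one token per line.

Hunk 1: at line 7 remove [gaht] add [faq] -> 10 lines: wdnr obkk jtkzu makcj yzw rqzi uqcc faq xnigf cok
Hunk 2: at line 3 remove [yzw] add [ncs,zue,oypr] -> 12 lines: wdnr obkk jtkzu makcj ncs zue oypr rqzi uqcc faq xnigf cok
Hunk 3: at line 9 remove [faq] add [qnwj] -> 12 lines: wdnr obkk jtkzu makcj ncs zue oypr rqzi uqcc qnwj xnigf cok
Hunk 4: at line 3 remove [makcj] add [kgnz] -> 12 lines: wdnr obkk jtkzu kgnz ncs zue oypr rqzi uqcc qnwj xnigf cok

Answer: wdnr
obkk
jtkzu
kgnz
ncs
zue
oypr
rqzi
uqcc
qnwj
xnigf
cok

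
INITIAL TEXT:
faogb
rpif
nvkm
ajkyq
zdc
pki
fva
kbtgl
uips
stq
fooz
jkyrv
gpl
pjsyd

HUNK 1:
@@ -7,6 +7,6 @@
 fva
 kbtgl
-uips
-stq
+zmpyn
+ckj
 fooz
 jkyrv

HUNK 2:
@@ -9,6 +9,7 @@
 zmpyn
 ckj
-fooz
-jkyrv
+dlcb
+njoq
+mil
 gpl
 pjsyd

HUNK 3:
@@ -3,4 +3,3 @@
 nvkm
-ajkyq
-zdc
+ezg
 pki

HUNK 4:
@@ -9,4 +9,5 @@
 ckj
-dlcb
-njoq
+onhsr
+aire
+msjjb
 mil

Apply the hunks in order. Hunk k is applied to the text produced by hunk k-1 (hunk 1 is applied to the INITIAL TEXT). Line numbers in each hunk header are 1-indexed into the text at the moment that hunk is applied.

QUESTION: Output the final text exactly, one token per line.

Hunk 1: at line 7 remove [uips,stq] add [zmpyn,ckj] -> 14 lines: faogb rpif nvkm ajkyq zdc pki fva kbtgl zmpyn ckj fooz jkyrv gpl pjsyd
Hunk 2: at line 9 remove [fooz,jkyrv] add [dlcb,njoq,mil] -> 15 lines: faogb rpif nvkm ajkyq zdc pki fva kbtgl zmpyn ckj dlcb njoq mil gpl pjsyd
Hunk 3: at line 3 remove [ajkyq,zdc] add [ezg] -> 14 lines: faogb rpif nvkm ezg pki fva kbtgl zmpyn ckj dlcb njoq mil gpl pjsyd
Hunk 4: at line 9 remove [dlcb,njoq] add [onhsr,aire,msjjb] -> 15 lines: faogb rpif nvkm ezg pki fva kbtgl zmpyn ckj onhsr aire msjjb mil gpl pjsyd

Answer: faogb
rpif
nvkm
ezg
pki
fva
kbtgl
zmpyn
ckj
onhsr
aire
msjjb
mil
gpl
pjsyd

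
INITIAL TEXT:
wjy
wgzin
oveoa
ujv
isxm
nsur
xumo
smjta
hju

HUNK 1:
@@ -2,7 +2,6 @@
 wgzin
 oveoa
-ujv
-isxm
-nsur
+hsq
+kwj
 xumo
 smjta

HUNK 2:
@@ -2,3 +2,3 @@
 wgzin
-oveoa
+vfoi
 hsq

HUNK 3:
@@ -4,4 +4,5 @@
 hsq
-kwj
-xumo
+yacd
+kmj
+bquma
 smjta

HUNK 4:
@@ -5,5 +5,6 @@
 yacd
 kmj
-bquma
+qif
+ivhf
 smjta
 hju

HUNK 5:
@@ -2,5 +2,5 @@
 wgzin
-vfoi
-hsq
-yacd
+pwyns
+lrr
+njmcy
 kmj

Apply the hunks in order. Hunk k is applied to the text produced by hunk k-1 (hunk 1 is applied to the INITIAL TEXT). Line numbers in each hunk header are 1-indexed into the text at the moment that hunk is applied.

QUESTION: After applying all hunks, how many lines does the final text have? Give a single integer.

Answer: 10

Derivation:
Hunk 1: at line 2 remove [ujv,isxm,nsur] add [hsq,kwj] -> 8 lines: wjy wgzin oveoa hsq kwj xumo smjta hju
Hunk 2: at line 2 remove [oveoa] add [vfoi] -> 8 lines: wjy wgzin vfoi hsq kwj xumo smjta hju
Hunk 3: at line 4 remove [kwj,xumo] add [yacd,kmj,bquma] -> 9 lines: wjy wgzin vfoi hsq yacd kmj bquma smjta hju
Hunk 4: at line 5 remove [bquma] add [qif,ivhf] -> 10 lines: wjy wgzin vfoi hsq yacd kmj qif ivhf smjta hju
Hunk 5: at line 2 remove [vfoi,hsq,yacd] add [pwyns,lrr,njmcy] -> 10 lines: wjy wgzin pwyns lrr njmcy kmj qif ivhf smjta hju
Final line count: 10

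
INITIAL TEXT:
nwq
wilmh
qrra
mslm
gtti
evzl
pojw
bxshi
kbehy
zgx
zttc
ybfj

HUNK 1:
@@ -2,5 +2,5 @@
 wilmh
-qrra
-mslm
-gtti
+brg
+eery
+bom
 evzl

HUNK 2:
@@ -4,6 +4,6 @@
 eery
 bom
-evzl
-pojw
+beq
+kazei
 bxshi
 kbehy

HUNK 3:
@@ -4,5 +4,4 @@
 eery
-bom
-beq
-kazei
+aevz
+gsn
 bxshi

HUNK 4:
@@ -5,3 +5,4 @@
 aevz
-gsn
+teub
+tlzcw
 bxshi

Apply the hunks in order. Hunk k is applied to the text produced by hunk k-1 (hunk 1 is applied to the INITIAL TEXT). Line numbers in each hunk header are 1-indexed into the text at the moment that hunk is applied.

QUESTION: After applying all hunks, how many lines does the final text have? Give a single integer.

Answer: 12

Derivation:
Hunk 1: at line 2 remove [qrra,mslm,gtti] add [brg,eery,bom] -> 12 lines: nwq wilmh brg eery bom evzl pojw bxshi kbehy zgx zttc ybfj
Hunk 2: at line 4 remove [evzl,pojw] add [beq,kazei] -> 12 lines: nwq wilmh brg eery bom beq kazei bxshi kbehy zgx zttc ybfj
Hunk 3: at line 4 remove [bom,beq,kazei] add [aevz,gsn] -> 11 lines: nwq wilmh brg eery aevz gsn bxshi kbehy zgx zttc ybfj
Hunk 4: at line 5 remove [gsn] add [teub,tlzcw] -> 12 lines: nwq wilmh brg eery aevz teub tlzcw bxshi kbehy zgx zttc ybfj
Final line count: 12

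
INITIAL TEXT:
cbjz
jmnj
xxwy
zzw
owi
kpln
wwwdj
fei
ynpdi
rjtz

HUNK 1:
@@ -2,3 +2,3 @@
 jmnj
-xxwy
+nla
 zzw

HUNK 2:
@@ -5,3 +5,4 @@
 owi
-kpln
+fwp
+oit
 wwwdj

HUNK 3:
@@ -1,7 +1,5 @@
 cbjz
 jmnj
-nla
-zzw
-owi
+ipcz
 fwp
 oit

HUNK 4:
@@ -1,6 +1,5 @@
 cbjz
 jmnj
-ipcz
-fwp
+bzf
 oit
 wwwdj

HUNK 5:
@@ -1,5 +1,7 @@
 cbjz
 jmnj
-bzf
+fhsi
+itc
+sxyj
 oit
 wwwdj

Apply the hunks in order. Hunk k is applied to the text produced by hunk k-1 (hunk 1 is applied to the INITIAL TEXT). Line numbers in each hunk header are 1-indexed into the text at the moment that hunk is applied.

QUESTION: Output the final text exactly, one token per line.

Hunk 1: at line 2 remove [xxwy] add [nla] -> 10 lines: cbjz jmnj nla zzw owi kpln wwwdj fei ynpdi rjtz
Hunk 2: at line 5 remove [kpln] add [fwp,oit] -> 11 lines: cbjz jmnj nla zzw owi fwp oit wwwdj fei ynpdi rjtz
Hunk 3: at line 1 remove [nla,zzw,owi] add [ipcz] -> 9 lines: cbjz jmnj ipcz fwp oit wwwdj fei ynpdi rjtz
Hunk 4: at line 1 remove [ipcz,fwp] add [bzf] -> 8 lines: cbjz jmnj bzf oit wwwdj fei ynpdi rjtz
Hunk 5: at line 1 remove [bzf] add [fhsi,itc,sxyj] -> 10 lines: cbjz jmnj fhsi itc sxyj oit wwwdj fei ynpdi rjtz

Answer: cbjz
jmnj
fhsi
itc
sxyj
oit
wwwdj
fei
ynpdi
rjtz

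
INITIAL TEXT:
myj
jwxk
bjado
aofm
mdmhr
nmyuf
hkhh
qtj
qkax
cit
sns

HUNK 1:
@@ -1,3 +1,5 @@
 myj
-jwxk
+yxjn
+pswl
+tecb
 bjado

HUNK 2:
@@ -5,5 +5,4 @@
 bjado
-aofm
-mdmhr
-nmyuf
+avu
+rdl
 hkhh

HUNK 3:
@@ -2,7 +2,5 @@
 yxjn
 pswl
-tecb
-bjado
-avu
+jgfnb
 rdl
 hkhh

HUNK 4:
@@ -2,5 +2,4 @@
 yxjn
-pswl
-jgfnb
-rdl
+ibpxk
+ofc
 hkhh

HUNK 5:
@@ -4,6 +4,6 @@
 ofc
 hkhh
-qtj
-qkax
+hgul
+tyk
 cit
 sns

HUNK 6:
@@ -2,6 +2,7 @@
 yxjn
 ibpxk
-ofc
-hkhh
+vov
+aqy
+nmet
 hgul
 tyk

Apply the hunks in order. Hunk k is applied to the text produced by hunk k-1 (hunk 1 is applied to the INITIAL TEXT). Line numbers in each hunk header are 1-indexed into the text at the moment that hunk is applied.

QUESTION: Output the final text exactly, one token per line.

Hunk 1: at line 1 remove [jwxk] add [yxjn,pswl,tecb] -> 13 lines: myj yxjn pswl tecb bjado aofm mdmhr nmyuf hkhh qtj qkax cit sns
Hunk 2: at line 5 remove [aofm,mdmhr,nmyuf] add [avu,rdl] -> 12 lines: myj yxjn pswl tecb bjado avu rdl hkhh qtj qkax cit sns
Hunk 3: at line 2 remove [tecb,bjado,avu] add [jgfnb] -> 10 lines: myj yxjn pswl jgfnb rdl hkhh qtj qkax cit sns
Hunk 4: at line 2 remove [pswl,jgfnb,rdl] add [ibpxk,ofc] -> 9 lines: myj yxjn ibpxk ofc hkhh qtj qkax cit sns
Hunk 5: at line 4 remove [qtj,qkax] add [hgul,tyk] -> 9 lines: myj yxjn ibpxk ofc hkhh hgul tyk cit sns
Hunk 6: at line 2 remove [ofc,hkhh] add [vov,aqy,nmet] -> 10 lines: myj yxjn ibpxk vov aqy nmet hgul tyk cit sns

Answer: myj
yxjn
ibpxk
vov
aqy
nmet
hgul
tyk
cit
sns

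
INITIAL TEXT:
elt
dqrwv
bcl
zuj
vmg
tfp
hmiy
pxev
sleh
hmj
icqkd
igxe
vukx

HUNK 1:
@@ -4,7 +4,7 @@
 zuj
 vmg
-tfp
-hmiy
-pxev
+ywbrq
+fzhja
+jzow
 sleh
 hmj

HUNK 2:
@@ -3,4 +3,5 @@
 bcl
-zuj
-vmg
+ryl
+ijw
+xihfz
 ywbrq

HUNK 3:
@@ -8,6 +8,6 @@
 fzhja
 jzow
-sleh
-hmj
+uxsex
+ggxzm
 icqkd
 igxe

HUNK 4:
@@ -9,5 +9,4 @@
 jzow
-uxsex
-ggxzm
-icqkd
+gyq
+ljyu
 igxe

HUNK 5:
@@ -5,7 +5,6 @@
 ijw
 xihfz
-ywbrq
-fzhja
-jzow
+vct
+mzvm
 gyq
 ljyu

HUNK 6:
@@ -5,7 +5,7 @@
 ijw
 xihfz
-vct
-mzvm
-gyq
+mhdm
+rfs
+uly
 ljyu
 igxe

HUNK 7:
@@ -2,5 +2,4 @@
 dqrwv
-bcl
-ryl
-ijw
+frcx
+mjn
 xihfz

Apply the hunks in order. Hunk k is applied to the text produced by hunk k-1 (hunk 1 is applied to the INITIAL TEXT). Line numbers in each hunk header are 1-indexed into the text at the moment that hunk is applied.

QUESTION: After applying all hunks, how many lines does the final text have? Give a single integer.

Answer: 11

Derivation:
Hunk 1: at line 4 remove [tfp,hmiy,pxev] add [ywbrq,fzhja,jzow] -> 13 lines: elt dqrwv bcl zuj vmg ywbrq fzhja jzow sleh hmj icqkd igxe vukx
Hunk 2: at line 3 remove [zuj,vmg] add [ryl,ijw,xihfz] -> 14 lines: elt dqrwv bcl ryl ijw xihfz ywbrq fzhja jzow sleh hmj icqkd igxe vukx
Hunk 3: at line 8 remove [sleh,hmj] add [uxsex,ggxzm] -> 14 lines: elt dqrwv bcl ryl ijw xihfz ywbrq fzhja jzow uxsex ggxzm icqkd igxe vukx
Hunk 4: at line 9 remove [uxsex,ggxzm,icqkd] add [gyq,ljyu] -> 13 lines: elt dqrwv bcl ryl ijw xihfz ywbrq fzhja jzow gyq ljyu igxe vukx
Hunk 5: at line 5 remove [ywbrq,fzhja,jzow] add [vct,mzvm] -> 12 lines: elt dqrwv bcl ryl ijw xihfz vct mzvm gyq ljyu igxe vukx
Hunk 6: at line 5 remove [vct,mzvm,gyq] add [mhdm,rfs,uly] -> 12 lines: elt dqrwv bcl ryl ijw xihfz mhdm rfs uly ljyu igxe vukx
Hunk 7: at line 2 remove [bcl,ryl,ijw] add [frcx,mjn] -> 11 lines: elt dqrwv frcx mjn xihfz mhdm rfs uly ljyu igxe vukx
Final line count: 11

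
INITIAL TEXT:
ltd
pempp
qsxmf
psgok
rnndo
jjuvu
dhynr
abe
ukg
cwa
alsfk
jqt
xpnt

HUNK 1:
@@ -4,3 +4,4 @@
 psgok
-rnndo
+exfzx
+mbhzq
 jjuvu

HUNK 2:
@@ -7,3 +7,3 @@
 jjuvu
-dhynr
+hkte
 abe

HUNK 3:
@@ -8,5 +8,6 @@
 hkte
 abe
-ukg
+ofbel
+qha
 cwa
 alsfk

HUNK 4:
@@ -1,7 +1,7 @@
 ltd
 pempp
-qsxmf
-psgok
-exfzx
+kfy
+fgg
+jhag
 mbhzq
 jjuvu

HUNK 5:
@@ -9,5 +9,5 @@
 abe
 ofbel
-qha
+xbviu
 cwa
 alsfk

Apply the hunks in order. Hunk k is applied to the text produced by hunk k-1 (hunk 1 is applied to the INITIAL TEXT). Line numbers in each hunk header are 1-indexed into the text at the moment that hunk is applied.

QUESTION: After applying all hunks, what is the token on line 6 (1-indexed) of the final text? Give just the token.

Answer: mbhzq

Derivation:
Hunk 1: at line 4 remove [rnndo] add [exfzx,mbhzq] -> 14 lines: ltd pempp qsxmf psgok exfzx mbhzq jjuvu dhynr abe ukg cwa alsfk jqt xpnt
Hunk 2: at line 7 remove [dhynr] add [hkte] -> 14 lines: ltd pempp qsxmf psgok exfzx mbhzq jjuvu hkte abe ukg cwa alsfk jqt xpnt
Hunk 3: at line 8 remove [ukg] add [ofbel,qha] -> 15 lines: ltd pempp qsxmf psgok exfzx mbhzq jjuvu hkte abe ofbel qha cwa alsfk jqt xpnt
Hunk 4: at line 1 remove [qsxmf,psgok,exfzx] add [kfy,fgg,jhag] -> 15 lines: ltd pempp kfy fgg jhag mbhzq jjuvu hkte abe ofbel qha cwa alsfk jqt xpnt
Hunk 5: at line 9 remove [qha] add [xbviu] -> 15 lines: ltd pempp kfy fgg jhag mbhzq jjuvu hkte abe ofbel xbviu cwa alsfk jqt xpnt
Final line 6: mbhzq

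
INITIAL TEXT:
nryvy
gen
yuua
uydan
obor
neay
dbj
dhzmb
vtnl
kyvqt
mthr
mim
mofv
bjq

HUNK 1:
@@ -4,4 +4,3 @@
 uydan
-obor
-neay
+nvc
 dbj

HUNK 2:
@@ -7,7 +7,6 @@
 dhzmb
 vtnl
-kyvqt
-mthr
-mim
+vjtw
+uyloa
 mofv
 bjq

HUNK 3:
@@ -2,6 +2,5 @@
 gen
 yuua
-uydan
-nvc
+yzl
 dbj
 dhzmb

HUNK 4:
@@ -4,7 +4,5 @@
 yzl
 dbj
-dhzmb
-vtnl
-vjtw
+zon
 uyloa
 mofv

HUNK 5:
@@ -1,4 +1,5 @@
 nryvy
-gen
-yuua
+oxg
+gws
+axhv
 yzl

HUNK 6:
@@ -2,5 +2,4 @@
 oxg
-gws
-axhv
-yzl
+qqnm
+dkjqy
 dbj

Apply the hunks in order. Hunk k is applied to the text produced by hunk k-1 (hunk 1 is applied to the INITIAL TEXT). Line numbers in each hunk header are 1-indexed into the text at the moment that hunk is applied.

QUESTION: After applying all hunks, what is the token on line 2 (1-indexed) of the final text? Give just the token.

Hunk 1: at line 4 remove [obor,neay] add [nvc] -> 13 lines: nryvy gen yuua uydan nvc dbj dhzmb vtnl kyvqt mthr mim mofv bjq
Hunk 2: at line 7 remove [kyvqt,mthr,mim] add [vjtw,uyloa] -> 12 lines: nryvy gen yuua uydan nvc dbj dhzmb vtnl vjtw uyloa mofv bjq
Hunk 3: at line 2 remove [uydan,nvc] add [yzl] -> 11 lines: nryvy gen yuua yzl dbj dhzmb vtnl vjtw uyloa mofv bjq
Hunk 4: at line 4 remove [dhzmb,vtnl,vjtw] add [zon] -> 9 lines: nryvy gen yuua yzl dbj zon uyloa mofv bjq
Hunk 5: at line 1 remove [gen,yuua] add [oxg,gws,axhv] -> 10 lines: nryvy oxg gws axhv yzl dbj zon uyloa mofv bjq
Hunk 6: at line 2 remove [gws,axhv,yzl] add [qqnm,dkjqy] -> 9 lines: nryvy oxg qqnm dkjqy dbj zon uyloa mofv bjq
Final line 2: oxg

Answer: oxg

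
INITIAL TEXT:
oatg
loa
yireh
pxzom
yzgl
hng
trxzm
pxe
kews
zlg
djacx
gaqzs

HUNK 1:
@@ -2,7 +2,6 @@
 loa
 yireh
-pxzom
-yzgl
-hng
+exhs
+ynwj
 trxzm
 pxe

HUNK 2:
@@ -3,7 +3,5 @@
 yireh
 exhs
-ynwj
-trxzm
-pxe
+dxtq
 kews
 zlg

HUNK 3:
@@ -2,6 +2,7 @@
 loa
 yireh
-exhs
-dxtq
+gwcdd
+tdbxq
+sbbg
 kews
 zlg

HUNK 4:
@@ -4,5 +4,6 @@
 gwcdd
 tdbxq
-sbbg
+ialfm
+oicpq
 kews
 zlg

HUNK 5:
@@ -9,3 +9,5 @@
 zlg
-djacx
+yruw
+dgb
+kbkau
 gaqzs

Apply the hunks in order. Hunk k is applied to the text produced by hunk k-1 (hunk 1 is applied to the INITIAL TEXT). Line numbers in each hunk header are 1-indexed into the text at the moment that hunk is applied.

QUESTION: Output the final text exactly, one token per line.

Answer: oatg
loa
yireh
gwcdd
tdbxq
ialfm
oicpq
kews
zlg
yruw
dgb
kbkau
gaqzs

Derivation:
Hunk 1: at line 2 remove [pxzom,yzgl,hng] add [exhs,ynwj] -> 11 lines: oatg loa yireh exhs ynwj trxzm pxe kews zlg djacx gaqzs
Hunk 2: at line 3 remove [ynwj,trxzm,pxe] add [dxtq] -> 9 lines: oatg loa yireh exhs dxtq kews zlg djacx gaqzs
Hunk 3: at line 2 remove [exhs,dxtq] add [gwcdd,tdbxq,sbbg] -> 10 lines: oatg loa yireh gwcdd tdbxq sbbg kews zlg djacx gaqzs
Hunk 4: at line 4 remove [sbbg] add [ialfm,oicpq] -> 11 lines: oatg loa yireh gwcdd tdbxq ialfm oicpq kews zlg djacx gaqzs
Hunk 5: at line 9 remove [djacx] add [yruw,dgb,kbkau] -> 13 lines: oatg loa yireh gwcdd tdbxq ialfm oicpq kews zlg yruw dgb kbkau gaqzs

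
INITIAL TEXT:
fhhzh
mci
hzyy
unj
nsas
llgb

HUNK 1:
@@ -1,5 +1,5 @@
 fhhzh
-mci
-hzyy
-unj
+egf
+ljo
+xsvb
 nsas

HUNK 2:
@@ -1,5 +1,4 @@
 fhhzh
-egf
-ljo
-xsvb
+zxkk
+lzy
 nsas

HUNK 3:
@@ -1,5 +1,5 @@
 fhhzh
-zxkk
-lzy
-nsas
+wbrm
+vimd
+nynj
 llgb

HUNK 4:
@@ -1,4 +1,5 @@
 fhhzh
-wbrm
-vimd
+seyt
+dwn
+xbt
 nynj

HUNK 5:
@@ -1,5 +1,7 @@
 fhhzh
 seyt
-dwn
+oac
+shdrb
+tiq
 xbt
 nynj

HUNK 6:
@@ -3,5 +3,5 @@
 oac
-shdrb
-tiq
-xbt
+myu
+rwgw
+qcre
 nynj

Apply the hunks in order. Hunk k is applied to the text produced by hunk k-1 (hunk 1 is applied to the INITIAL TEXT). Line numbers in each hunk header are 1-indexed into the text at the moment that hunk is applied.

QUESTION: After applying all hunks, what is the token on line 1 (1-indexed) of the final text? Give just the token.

Hunk 1: at line 1 remove [mci,hzyy,unj] add [egf,ljo,xsvb] -> 6 lines: fhhzh egf ljo xsvb nsas llgb
Hunk 2: at line 1 remove [egf,ljo,xsvb] add [zxkk,lzy] -> 5 lines: fhhzh zxkk lzy nsas llgb
Hunk 3: at line 1 remove [zxkk,lzy,nsas] add [wbrm,vimd,nynj] -> 5 lines: fhhzh wbrm vimd nynj llgb
Hunk 4: at line 1 remove [wbrm,vimd] add [seyt,dwn,xbt] -> 6 lines: fhhzh seyt dwn xbt nynj llgb
Hunk 5: at line 1 remove [dwn] add [oac,shdrb,tiq] -> 8 lines: fhhzh seyt oac shdrb tiq xbt nynj llgb
Hunk 6: at line 3 remove [shdrb,tiq,xbt] add [myu,rwgw,qcre] -> 8 lines: fhhzh seyt oac myu rwgw qcre nynj llgb
Final line 1: fhhzh

Answer: fhhzh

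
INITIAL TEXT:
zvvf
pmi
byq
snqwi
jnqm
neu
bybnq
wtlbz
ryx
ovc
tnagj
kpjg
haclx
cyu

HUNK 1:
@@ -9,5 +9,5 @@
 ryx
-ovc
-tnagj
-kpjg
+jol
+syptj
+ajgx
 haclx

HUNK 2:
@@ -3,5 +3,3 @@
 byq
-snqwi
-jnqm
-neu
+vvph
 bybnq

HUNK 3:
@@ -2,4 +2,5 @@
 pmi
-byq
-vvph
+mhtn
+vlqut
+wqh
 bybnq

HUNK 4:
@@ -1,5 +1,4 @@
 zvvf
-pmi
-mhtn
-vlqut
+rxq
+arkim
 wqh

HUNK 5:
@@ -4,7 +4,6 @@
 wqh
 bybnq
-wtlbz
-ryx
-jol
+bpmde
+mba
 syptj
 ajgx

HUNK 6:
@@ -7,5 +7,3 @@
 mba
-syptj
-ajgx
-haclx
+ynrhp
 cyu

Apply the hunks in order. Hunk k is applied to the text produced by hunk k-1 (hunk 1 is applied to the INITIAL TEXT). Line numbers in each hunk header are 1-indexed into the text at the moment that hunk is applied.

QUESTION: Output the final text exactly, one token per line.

Hunk 1: at line 9 remove [ovc,tnagj,kpjg] add [jol,syptj,ajgx] -> 14 lines: zvvf pmi byq snqwi jnqm neu bybnq wtlbz ryx jol syptj ajgx haclx cyu
Hunk 2: at line 3 remove [snqwi,jnqm,neu] add [vvph] -> 12 lines: zvvf pmi byq vvph bybnq wtlbz ryx jol syptj ajgx haclx cyu
Hunk 3: at line 2 remove [byq,vvph] add [mhtn,vlqut,wqh] -> 13 lines: zvvf pmi mhtn vlqut wqh bybnq wtlbz ryx jol syptj ajgx haclx cyu
Hunk 4: at line 1 remove [pmi,mhtn,vlqut] add [rxq,arkim] -> 12 lines: zvvf rxq arkim wqh bybnq wtlbz ryx jol syptj ajgx haclx cyu
Hunk 5: at line 4 remove [wtlbz,ryx,jol] add [bpmde,mba] -> 11 lines: zvvf rxq arkim wqh bybnq bpmde mba syptj ajgx haclx cyu
Hunk 6: at line 7 remove [syptj,ajgx,haclx] add [ynrhp] -> 9 lines: zvvf rxq arkim wqh bybnq bpmde mba ynrhp cyu

Answer: zvvf
rxq
arkim
wqh
bybnq
bpmde
mba
ynrhp
cyu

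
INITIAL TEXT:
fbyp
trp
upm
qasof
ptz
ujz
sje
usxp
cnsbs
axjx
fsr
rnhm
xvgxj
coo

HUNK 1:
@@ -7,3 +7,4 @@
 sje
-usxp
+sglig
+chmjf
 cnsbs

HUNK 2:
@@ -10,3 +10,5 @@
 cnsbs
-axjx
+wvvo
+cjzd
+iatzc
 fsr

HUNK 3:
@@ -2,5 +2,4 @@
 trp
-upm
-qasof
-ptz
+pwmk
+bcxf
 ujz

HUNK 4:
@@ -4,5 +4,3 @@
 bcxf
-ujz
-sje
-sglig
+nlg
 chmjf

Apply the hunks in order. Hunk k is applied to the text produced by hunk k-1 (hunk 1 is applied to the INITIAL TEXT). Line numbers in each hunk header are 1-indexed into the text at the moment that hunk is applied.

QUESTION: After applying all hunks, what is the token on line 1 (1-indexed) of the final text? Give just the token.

Hunk 1: at line 7 remove [usxp] add [sglig,chmjf] -> 15 lines: fbyp trp upm qasof ptz ujz sje sglig chmjf cnsbs axjx fsr rnhm xvgxj coo
Hunk 2: at line 10 remove [axjx] add [wvvo,cjzd,iatzc] -> 17 lines: fbyp trp upm qasof ptz ujz sje sglig chmjf cnsbs wvvo cjzd iatzc fsr rnhm xvgxj coo
Hunk 3: at line 2 remove [upm,qasof,ptz] add [pwmk,bcxf] -> 16 lines: fbyp trp pwmk bcxf ujz sje sglig chmjf cnsbs wvvo cjzd iatzc fsr rnhm xvgxj coo
Hunk 4: at line 4 remove [ujz,sje,sglig] add [nlg] -> 14 lines: fbyp trp pwmk bcxf nlg chmjf cnsbs wvvo cjzd iatzc fsr rnhm xvgxj coo
Final line 1: fbyp

Answer: fbyp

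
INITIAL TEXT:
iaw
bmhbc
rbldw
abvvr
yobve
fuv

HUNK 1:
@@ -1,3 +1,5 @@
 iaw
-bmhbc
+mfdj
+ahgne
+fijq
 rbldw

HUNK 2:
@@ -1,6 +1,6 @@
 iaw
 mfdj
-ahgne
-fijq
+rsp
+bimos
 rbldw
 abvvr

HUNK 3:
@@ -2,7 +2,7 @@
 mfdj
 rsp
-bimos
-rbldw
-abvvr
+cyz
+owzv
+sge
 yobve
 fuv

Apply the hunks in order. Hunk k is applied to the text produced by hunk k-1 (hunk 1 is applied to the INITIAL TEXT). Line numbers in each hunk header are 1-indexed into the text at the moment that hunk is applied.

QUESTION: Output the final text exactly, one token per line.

Answer: iaw
mfdj
rsp
cyz
owzv
sge
yobve
fuv

Derivation:
Hunk 1: at line 1 remove [bmhbc] add [mfdj,ahgne,fijq] -> 8 lines: iaw mfdj ahgne fijq rbldw abvvr yobve fuv
Hunk 2: at line 1 remove [ahgne,fijq] add [rsp,bimos] -> 8 lines: iaw mfdj rsp bimos rbldw abvvr yobve fuv
Hunk 3: at line 2 remove [bimos,rbldw,abvvr] add [cyz,owzv,sge] -> 8 lines: iaw mfdj rsp cyz owzv sge yobve fuv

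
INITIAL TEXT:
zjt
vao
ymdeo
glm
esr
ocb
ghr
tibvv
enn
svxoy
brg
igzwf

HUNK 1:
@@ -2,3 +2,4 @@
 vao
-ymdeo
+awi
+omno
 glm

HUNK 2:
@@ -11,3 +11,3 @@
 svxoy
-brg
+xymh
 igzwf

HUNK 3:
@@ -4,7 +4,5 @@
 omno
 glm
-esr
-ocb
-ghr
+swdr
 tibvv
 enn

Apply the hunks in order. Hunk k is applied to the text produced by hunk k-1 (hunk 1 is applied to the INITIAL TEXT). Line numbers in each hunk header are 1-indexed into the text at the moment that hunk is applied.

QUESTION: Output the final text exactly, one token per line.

Answer: zjt
vao
awi
omno
glm
swdr
tibvv
enn
svxoy
xymh
igzwf

Derivation:
Hunk 1: at line 2 remove [ymdeo] add [awi,omno] -> 13 lines: zjt vao awi omno glm esr ocb ghr tibvv enn svxoy brg igzwf
Hunk 2: at line 11 remove [brg] add [xymh] -> 13 lines: zjt vao awi omno glm esr ocb ghr tibvv enn svxoy xymh igzwf
Hunk 3: at line 4 remove [esr,ocb,ghr] add [swdr] -> 11 lines: zjt vao awi omno glm swdr tibvv enn svxoy xymh igzwf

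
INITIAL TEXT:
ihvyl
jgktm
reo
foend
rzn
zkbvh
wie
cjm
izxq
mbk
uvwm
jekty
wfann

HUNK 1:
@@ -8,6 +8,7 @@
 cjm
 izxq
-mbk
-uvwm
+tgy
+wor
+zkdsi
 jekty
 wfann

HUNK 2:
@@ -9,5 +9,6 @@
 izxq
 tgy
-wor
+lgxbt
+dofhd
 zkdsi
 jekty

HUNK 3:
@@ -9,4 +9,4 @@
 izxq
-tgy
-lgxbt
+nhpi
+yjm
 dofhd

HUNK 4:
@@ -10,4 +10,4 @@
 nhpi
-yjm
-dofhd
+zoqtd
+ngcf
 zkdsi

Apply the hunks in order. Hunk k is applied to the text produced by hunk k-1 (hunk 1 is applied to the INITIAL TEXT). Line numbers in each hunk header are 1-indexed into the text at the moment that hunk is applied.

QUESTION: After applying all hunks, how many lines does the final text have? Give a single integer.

Answer: 15

Derivation:
Hunk 1: at line 8 remove [mbk,uvwm] add [tgy,wor,zkdsi] -> 14 lines: ihvyl jgktm reo foend rzn zkbvh wie cjm izxq tgy wor zkdsi jekty wfann
Hunk 2: at line 9 remove [wor] add [lgxbt,dofhd] -> 15 lines: ihvyl jgktm reo foend rzn zkbvh wie cjm izxq tgy lgxbt dofhd zkdsi jekty wfann
Hunk 3: at line 9 remove [tgy,lgxbt] add [nhpi,yjm] -> 15 lines: ihvyl jgktm reo foend rzn zkbvh wie cjm izxq nhpi yjm dofhd zkdsi jekty wfann
Hunk 4: at line 10 remove [yjm,dofhd] add [zoqtd,ngcf] -> 15 lines: ihvyl jgktm reo foend rzn zkbvh wie cjm izxq nhpi zoqtd ngcf zkdsi jekty wfann
Final line count: 15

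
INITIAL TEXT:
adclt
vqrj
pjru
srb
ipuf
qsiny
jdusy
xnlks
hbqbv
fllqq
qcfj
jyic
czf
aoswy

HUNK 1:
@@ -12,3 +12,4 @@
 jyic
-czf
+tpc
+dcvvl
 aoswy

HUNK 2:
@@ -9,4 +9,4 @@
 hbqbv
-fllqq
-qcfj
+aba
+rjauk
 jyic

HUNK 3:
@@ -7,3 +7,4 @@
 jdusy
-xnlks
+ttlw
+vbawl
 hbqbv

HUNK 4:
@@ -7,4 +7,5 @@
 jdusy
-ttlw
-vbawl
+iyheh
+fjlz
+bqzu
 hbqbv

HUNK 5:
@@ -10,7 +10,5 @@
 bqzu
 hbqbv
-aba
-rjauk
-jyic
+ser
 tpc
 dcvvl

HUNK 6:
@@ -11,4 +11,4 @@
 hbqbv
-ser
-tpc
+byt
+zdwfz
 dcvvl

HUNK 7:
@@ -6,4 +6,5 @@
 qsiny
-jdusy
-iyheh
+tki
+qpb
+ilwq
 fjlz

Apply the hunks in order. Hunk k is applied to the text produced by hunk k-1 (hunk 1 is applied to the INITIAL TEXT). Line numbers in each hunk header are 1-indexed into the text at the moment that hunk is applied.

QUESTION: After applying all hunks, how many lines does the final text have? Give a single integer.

Hunk 1: at line 12 remove [czf] add [tpc,dcvvl] -> 15 lines: adclt vqrj pjru srb ipuf qsiny jdusy xnlks hbqbv fllqq qcfj jyic tpc dcvvl aoswy
Hunk 2: at line 9 remove [fllqq,qcfj] add [aba,rjauk] -> 15 lines: adclt vqrj pjru srb ipuf qsiny jdusy xnlks hbqbv aba rjauk jyic tpc dcvvl aoswy
Hunk 3: at line 7 remove [xnlks] add [ttlw,vbawl] -> 16 lines: adclt vqrj pjru srb ipuf qsiny jdusy ttlw vbawl hbqbv aba rjauk jyic tpc dcvvl aoswy
Hunk 4: at line 7 remove [ttlw,vbawl] add [iyheh,fjlz,bqzu] -> 17 lines: adclt vqrj pjru srb ipuf qsiny jdusy iyheh fjlz bqzu hbqbv aba rjauk jyic tpc dcvvl aoswy
Hunk 5: at line 10 remove [aba,rjauk,jyic] add [ser] -> 15 lines: adclt vqrj pjru srb ipuf qsiny jdusy iyheh fjlz bqzu hbqbv ser tpc dcvvl aoswy
Hunk 6: at line 11 remove [ser,tpc] add [byt,zdwfz] -> 15 lines: adclt vqrj pjru srb ipuf qsiny jdusy iyheh fjlz bqzu hbqbv byt zdwfz dcvvl aoswy
Hunk 7: at line 6 remove [jdusy,iyheh] add [tki,qpb,ilwq] -> 16 lines: adclt vqrj pjru srb ipuf qsiny tki qpb ilwq fjlz bqzu hbqbv byt zdwfz dcvvl aoswy
Final line count: 16

Answer: 16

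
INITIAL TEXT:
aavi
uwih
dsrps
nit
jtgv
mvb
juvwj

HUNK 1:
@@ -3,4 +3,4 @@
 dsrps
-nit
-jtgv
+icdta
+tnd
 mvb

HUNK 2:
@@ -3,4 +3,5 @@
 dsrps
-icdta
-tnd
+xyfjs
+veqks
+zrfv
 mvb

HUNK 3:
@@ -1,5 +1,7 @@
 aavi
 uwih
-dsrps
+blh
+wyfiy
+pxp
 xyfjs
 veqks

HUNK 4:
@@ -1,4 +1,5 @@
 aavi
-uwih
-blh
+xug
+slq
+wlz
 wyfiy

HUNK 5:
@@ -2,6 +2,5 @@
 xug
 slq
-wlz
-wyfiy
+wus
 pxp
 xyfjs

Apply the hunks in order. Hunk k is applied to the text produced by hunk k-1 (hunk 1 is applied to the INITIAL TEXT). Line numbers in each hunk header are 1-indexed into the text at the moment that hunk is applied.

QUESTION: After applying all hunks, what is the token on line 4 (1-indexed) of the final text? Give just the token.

Answer: wus

Derivation:
Hunk 1: at line 3 remove [nit,jtgv] add [icdta,tnd] -> 7 lines: aavi uwih dsrps icdta tnd mvb juvwj
Hunk 2: at line 3 remove [icdta,tnd] add [xyfjs,veqks,zrfv] -> 8 lines: aavi uwih dsrps xyfjs veqks zrfv mvb juvwj
Hunk 3: at line 1 remove [dsrps] add [blh,wyfiy,pxp] -> 10 lines: aavi uwih blh wyfiy pxp xyfjs veqks zrfv mvb juvwj
Hunk 4: at line 1 remove [uwih,blh] add [xug,slq,wlz] -> 11 lines: aavi xug slq wlz wyfiy pxp xyfjs veqks zrfv mvb juvwj
Hunk 5: at line 2 remove [wlz,wyfiy] add [wus] -> 10 lines: aavi xug slq wus pxp xyfjs veqks zrfv mvb juvwj
Final line 4: wus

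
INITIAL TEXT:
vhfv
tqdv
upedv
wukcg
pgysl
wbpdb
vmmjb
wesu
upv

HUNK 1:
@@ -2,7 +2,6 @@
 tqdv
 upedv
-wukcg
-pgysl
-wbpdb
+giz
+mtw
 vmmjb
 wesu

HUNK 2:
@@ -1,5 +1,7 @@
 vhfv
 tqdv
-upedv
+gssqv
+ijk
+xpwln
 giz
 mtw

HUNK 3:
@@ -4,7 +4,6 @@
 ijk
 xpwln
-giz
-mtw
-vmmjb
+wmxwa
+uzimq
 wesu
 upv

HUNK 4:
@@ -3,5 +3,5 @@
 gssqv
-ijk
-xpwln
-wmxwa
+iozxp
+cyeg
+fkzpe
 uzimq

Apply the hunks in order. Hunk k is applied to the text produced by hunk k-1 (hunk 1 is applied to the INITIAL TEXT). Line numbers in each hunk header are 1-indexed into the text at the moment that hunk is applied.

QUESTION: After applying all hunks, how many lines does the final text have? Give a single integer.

Answer: 9

Derivation:
Hunk 1: at line 2 remove [wukcg,pgysl,wbpdb] add [giz,mtw] -> 8 lines: vhfv tqdv upedv giz mtw vmmjb wesu upv
Hunk 2: at line 1 remove [upedv] add [gssqv,ijk,xpwln] -> 10 lines: vhfv tqdv gssqv ijk xpwln giz mtw vmmjb wesu upv
Hunk 3: at line 4 remove [giz,mtw,vmmjb] add [wmxwa,uzimq] -> 9 lines: vhfv tqdv gssqv ijk xpwln wmxwa uzimq wesu upv
Hunk 4: at line 3 remove [ijk,xpwln,wmxwa] add [iozxp,cyeg,fkzpe] -> 9 lines: vhfv tqdv gssqv iozxp cyeg fkzpe uzimq wesu upv
Final line count: 9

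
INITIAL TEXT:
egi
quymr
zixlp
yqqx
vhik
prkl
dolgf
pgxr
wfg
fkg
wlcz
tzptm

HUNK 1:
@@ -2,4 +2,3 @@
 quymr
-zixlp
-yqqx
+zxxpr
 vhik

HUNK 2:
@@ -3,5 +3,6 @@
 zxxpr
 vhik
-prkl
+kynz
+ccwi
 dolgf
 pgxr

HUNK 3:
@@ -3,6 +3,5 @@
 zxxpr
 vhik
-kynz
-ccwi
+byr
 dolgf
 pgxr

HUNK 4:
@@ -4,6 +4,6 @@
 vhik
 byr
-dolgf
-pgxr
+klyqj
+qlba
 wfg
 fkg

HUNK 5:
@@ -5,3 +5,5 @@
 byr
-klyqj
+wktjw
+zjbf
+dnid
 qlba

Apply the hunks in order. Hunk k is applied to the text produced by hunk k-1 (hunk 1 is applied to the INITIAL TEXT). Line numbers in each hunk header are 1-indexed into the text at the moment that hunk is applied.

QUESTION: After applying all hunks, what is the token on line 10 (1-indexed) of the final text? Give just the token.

Hunk 1: at line 2 remove [zixlp,yqqx] add [zxxpr] -> 11 lines: egi quymr zxxpr vhik prkl dolgf pgxr wfg fkg wlcz tzptm
Hunk 2: at line 3 remove [prkl] add [kynz,ccwi] -> 12 lines: egi quymr zxxpr vhik kynz ccwi dolgf pgxr wfg fkg wlcz tzptm
Hunk 3: at line 3 remove [kynz,ccwi] add [byr] -> 11 lines: egi quymr zxxpr vhik byr dolgf pgxr wfg fkg wlcz tzptm
Hunk 4: at line 4 remove [dolgf,pgxr] add [klyqj,qlba] -> 11 lines: egi quymr zxxpr vhik byr klyqj qlba wfg fkg wlcz tzptm
Hunk 5: at line 5 remove [klyqj] add [wktjw,zjbf,dnid] -> 13 lines: egi quymr zxxpr vhik byr wktjw zjbf dnid qlba wfg fkg wlcz tzptm
Final line 10: wfg

Answer: wfg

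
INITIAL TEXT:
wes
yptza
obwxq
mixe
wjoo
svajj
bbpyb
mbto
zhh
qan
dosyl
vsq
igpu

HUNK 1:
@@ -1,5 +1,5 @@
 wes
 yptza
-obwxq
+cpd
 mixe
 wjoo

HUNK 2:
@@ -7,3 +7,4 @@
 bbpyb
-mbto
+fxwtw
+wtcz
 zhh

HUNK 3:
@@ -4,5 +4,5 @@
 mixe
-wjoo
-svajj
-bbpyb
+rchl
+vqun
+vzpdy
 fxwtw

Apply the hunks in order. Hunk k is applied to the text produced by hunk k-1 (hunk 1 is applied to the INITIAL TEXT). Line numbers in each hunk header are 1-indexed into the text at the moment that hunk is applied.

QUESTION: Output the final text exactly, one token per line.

Answer: wes
yptza
cpd
mixe
rchl
vqun
vzpdy
fxwtw
wtcz
zhh
qan
dosyl
vsq
igpu

Derivation:
Hunk 1: at line 1 remove [obwxq] add [cpd] -> 13 lines: wes yptza cpd mixe wjoo svajj bbpyb mbto zhh qan dosyl vsq igpu
Hunk 2: at line 7 remove [mbto] add [fxwtw,wtcz] -> 14 lines: wes yptza cpd mixe wjoo svajj bbpyb fxwtw wtcz zhh qan dosyl vsq igpu
Hunk 3: at line 4 remove [wjoo,svajj,bbpyb] add [rchl,vqun,vzpdy] -> 14 lines: wes yptza cpd mixe rchl vqun vzpdy fxwtw wtcz zhh qan dosyl vsq igpu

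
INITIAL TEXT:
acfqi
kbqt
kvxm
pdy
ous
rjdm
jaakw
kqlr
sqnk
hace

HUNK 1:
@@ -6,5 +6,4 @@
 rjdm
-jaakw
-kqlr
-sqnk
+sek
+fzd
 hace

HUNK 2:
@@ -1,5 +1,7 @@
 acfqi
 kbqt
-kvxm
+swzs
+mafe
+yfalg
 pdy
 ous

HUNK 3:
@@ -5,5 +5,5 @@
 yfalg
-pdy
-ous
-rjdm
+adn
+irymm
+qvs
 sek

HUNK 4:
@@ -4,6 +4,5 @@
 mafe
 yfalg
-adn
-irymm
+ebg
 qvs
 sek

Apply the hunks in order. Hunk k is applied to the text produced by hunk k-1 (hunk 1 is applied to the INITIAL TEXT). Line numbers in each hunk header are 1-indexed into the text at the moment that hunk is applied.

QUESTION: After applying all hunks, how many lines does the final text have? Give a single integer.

Answer: 10

Derivation:
Hunk 1: at line 6 remove [jaakw,kqlr,sqnk] add [sek,fzd] -> 9 lines: acfqi kbqt kvxm pdy ous rjdm sek fzd hace
Hunk 2: at line 1 remove [kvxm] add [swzs,mafe,yfalg] -> 11 lines: acfqi kbqt swzs mafe yfalg pdy ous rjdm sek fzd hace
Hunk 3: at line 5 remove [pdy,ous,rjdm] add [adn,irymm,qvs] -> 11 lines: acfqi kbqt swzs mafe yfalg adn irymm qvs sek fzd hace
Hunk 4: at line 4 remove [adn,irymm] add [ebg] -> 10 lines: acfqi kbqt swzs mafe yfalg ebg qvs sek fzd hace
Final line count: 10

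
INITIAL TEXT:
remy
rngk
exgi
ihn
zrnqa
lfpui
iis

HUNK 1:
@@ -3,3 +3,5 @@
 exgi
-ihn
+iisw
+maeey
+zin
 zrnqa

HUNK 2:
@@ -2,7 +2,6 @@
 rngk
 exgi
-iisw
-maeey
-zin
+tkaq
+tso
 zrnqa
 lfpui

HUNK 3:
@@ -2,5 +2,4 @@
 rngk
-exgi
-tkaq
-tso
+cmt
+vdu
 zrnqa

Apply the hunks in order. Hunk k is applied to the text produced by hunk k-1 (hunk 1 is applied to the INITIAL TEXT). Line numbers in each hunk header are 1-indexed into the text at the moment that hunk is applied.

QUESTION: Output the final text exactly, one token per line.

Answer: remy
rngk
cmt
vdu
zrnqa
lfpui
iis

Derivation:
Hunk 1: at line 3 remove [ihn] add [iisw,maeey,zin] -> 9 lines: remy rngk exgi iisw maeey zin zrnqa lfpui iis
Hunk 2: at line 2 remove [iisw,maeey,zin] add [tkaq,tso] -> 8 lines: remy rngk exgi tkaq tso zrnqa lfpui iis
Hunk 3: at line 2 remove [exgi,tkaq,tso] add [cmt,vdu] -> 7 lines: remy rngk cmt vdu zrnqa lfpui iis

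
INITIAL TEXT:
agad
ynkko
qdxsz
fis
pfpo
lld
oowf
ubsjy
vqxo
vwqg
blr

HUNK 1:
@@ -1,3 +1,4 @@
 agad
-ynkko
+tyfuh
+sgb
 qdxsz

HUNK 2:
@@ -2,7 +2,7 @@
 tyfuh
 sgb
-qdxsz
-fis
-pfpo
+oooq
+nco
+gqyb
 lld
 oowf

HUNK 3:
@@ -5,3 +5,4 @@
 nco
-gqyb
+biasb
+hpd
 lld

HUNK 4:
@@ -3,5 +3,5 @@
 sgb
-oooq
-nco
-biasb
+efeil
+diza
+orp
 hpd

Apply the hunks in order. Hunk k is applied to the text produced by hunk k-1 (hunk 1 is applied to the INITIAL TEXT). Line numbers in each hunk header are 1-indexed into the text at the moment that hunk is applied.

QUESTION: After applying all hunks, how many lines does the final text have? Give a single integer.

Hunk 1: at line 1 remove [ynkko] add [tyfuh,sgb] -> 12 lines: agad tyfuh sgb qdxsz fis pfpo lld oowf ubsjy vqxo vwqg blr
Hunk 2: at line 2 remove [qdxsz,fis,pfpo] add [oooq,nco,gqyb] -> 12 lines: agad tyfuh sgb oooq nco gqyb lld oowf ubsjy vqxo vwqg blr
Hunk 3: at line 5 remove [gqyb] add [biasb,hpd] -> 13 lines: agad tyfuh sgb oooq nco biasb hpd lld oowf ubsjy vqxo vwqg blr
Hunk 4: at line 3 remove [oooq,nco,biasb] add [efeil,diza,orp] -> 13 lines: agad tyfuh sgb efeil diza orp hpd lld oowf ubsjy vqxo vwqg blr
Final line count: 13

Answer: 13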